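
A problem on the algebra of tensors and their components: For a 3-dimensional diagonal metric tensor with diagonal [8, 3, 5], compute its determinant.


For a diagonal metric, the determinant is the product of diagonal entries.
Diagonal entries: 8, 3, 5
det(g) = 8 * 3 * 5 = 120

120


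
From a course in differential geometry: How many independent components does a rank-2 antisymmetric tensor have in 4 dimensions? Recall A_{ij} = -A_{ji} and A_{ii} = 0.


An antisymmetric rank-2 tensor satisfies A_{ij} = -A_{ji}, so diagonal entries are zero.
The independent components are the upper-triangular entries: C(n, 2) = n(n-1)/2.
n = 4
C(4, 2) = 4 * 3 / 2 = 12 / 2 = 6

6


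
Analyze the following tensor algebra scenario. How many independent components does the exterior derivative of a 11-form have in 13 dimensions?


The exterior derivative of a p-form is a (p+1)-form.
Its number of independent components is C(n, p+1).
n = 13, p+1 = 12
C(13, 12) = 13

13


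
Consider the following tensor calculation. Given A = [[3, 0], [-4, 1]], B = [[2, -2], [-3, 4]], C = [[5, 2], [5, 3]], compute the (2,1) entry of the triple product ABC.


(ABC)_{21} = sum_m (AB)_{2m} C_{m1}. First compute row 2 of AB.
(AB)_{21} = -4*2 + 1*-3 = -11
(AB)_{22} = -4*-2 + 1*4 = 12
Now contract with column 1 of C:
(AB)_{21} * C_{11} = -11 * 5 = -55
(AB)_{22} * C_{21} = 12 * 5 = 60
(ABC)_{21} = -55 + 60 = 5

5


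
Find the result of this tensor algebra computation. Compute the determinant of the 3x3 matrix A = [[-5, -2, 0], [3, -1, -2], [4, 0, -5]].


Expanding along the first row, det(A) = a11*M_11 - a12*M_12 + a13*M_13, where M_1j is the (1,j) minor.
Minor M_11 = -1*-5 - -2*0 = 5
Minor M_12 = 3*-5 - -2*4 = -7
Minor M_13 = 3*0 - -1*4 = 4
det = -5*(5) - -2*(-7) + 0*(4)
    = -25 - 14 + 0
    = -39

-39


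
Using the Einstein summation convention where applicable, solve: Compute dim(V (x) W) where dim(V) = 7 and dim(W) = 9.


The dimension of a tensor product is the product of dimensions.
dim(V) = 7, dim(W) = 9
dim(V (x) W) = 7 * 9 = 63

63


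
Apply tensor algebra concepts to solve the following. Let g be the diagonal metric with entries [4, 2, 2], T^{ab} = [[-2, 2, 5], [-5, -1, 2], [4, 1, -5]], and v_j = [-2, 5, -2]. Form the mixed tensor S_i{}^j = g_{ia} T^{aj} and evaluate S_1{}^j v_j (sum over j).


Step 1: lower the first index. For a diagonal metric, g_{ia} T^{aj} = g_{ii} T^{ij} (no sum on i).
g_{11} = 4
S_1{}^1 = 4 * T^{11} = 4 * -2 = -8
S_1{}^2 = 4 * T^{12} = 4 * 2 = 8
S_1{}^3 = 4 * T^{13} = 4 * 5 = 20
Step 2: contract S_1{}^j with v_j.
S_1{}^1 * v_1 = -8 * -2 = 16
S_1{}^2 * v_2 = 8 * 5 = 40
S_1{}^3 * v_3 = 20 * -2 = -40
Result = 16 + 40 + -40 = 16

16


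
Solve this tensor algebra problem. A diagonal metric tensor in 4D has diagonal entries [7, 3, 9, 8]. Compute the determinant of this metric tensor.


For a diagonal metric, the determinant is the product of diagonal entries.
Diagonal entries: 7, 3, 9, 8
det(g) = 7 * 3 * 9 * 8 = 1512

1512


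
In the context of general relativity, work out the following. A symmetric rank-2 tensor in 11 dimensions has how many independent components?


A symmetric rank-2 tensor in d dimensions has d(d+1)/2 independent components.
d = 11
d(d+1)/2 = 11 * 12 / 2 = 132 / 2 = 66

66


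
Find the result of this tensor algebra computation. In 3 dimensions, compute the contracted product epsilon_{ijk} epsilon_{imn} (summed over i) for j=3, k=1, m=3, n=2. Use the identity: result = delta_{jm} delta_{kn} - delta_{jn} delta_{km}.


Using the identity: epsilon_{ijk} epsilon_{imn} = delta_{jm} delta_{kn} - delta_{jn} delta_{km}.
delta_{33} = 1
delta_{12} = 0
delta_{32} = 0
delta_{13} = 0
Result = 1 * 0 - 0 * 0 = 0 - 0 = 0

0


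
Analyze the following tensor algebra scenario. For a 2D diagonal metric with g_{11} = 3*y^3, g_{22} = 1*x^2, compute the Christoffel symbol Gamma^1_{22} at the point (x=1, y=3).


For a diagonal metric, Gamma^k_{ij} = (1/2) g^{kk} (dg_{ik}/dx_j + dg_{jk}/dx_i - dg_{ij}/dx_k).
The metric is diagonal, so g_{ab} = 0 for a != b.
At the given point: g_{11} = 81, g_{22} = 1
g^{11} = 1/81
dg_{21}/dx_2 = 0 (off-diagonal)
dg_{21}/dx_2 = 0 (off-diagonal)
dg_{22}/dx_1 = dg_{22}/dx_1 = 2
Numerator = 0 + 0 - 2 = -2
Gamma^1_{22} = -2 / (2 * 81) = -1/81

-1/81


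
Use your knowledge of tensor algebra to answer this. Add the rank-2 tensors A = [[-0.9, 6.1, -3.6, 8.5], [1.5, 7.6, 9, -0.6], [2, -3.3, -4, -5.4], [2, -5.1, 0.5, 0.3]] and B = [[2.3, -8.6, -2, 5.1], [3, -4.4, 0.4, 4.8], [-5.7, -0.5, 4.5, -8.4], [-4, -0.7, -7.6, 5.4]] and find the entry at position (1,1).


Tensor addition is component-wise: (A + B)_{ij} = A_{ij} + B_{ij}.
A_{11} = -0.9
B_{11} = 2.3
(A + B)_{11} = -0.9 + 2.3 = 1.4

1.4


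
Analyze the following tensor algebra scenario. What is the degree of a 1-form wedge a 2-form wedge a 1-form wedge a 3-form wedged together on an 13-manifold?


The degree of a wedge product is the sum of the degrees of the individual forms.
Degrees: 1, 2, 1, 3
Total degree = 1 + 2 + 1 + 3 = 7

7


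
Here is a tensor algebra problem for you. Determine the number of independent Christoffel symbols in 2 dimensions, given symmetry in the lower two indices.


Christoffel symbols Gamma^k_{ij} are symmetric in i,j, so there are d * d(d+1)/2 independent symbols.
d = 2
d(d+1)/2 = 2 * 3 / 2 = 3
Total = 2 * 3 = 6

6


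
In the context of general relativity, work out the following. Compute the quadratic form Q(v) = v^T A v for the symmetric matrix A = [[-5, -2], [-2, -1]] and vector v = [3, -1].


First compute Av:
(Av)_1 = -5*3 + -2*-1 = -13
(Av)_2 = -2*3 + -1*-1 = -5
Av = [-13, -5]
Then v^T (Av) = 3*-13 + -1*-5
= -39 + 5 = -34

-34


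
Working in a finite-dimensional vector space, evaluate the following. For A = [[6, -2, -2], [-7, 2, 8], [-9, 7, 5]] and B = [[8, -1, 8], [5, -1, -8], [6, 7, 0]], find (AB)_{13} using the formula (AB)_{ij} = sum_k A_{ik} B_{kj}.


(AB)_{ij} = sum_k A_{ik} B_{kj}.
For i=1, j=3:
A_{11} * B_{13} = 6 * 8 = 48
A_{12} * B_{23} = -2 * -8 = 16
A_{13} * B_{33} = -2 * 0 = 0
Sum = 48 + 16 + 0 = 64

64


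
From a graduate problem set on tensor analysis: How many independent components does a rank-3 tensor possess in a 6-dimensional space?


The number of components of a rank-r tensor in d dimensions is d^r.
Here d = 6 and r = 3.
6^3 = 216

216


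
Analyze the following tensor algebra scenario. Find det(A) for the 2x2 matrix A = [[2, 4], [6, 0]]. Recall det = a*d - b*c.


For a 2x2 matrix [[a, b], [c, d]], det = a*d - b*c.
a = 2, b = 4, c = 6, d = 0
a*d = 2 * 0 = 0
b*c = 4 * 6 = 24
det = 0 - 24 = -24

-24


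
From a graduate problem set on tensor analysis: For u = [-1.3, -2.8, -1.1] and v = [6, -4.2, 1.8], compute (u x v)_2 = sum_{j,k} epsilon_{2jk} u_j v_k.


(u x v)_2 = sum_{j,k} epsilon_{2jk} u_j v_k. Only permutations of (1,2,3) contribute; the two non-zero terms are:
eps_{213} u_1 v_3 = -1 * -1.3 * 1.8 = 2.34
eps_{231} u_3 v_1 = 1 * -1.1 * 6 = -6.6
(u x v)_2 = -4.26

-4.26


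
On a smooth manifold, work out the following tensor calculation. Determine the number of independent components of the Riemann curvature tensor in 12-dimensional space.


The Riemann tensor in d dimensions has d^2(d^2 - 1)/12 independent components.
d = 12, so d^2 = 144
d^2 - 1 = 143
d^2(d^2 - 1) = 144 * 143 = 20592
Divide by 12: 20592 / 12 = 1716

1716


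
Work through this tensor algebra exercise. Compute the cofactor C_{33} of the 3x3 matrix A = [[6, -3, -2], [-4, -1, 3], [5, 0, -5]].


To find cofactor C_{33}, delete row 3 and column 3.
The resulting 2x2 submatrix is: [[6, -3], [-4, -1]]
Minor M_{33} = 6*-1 - -3*-4
  = -6 - 12 = -18
Sign = (-1)^(3+3) = (-1)^6 = 1
Cofactor C_{33} = 1 * -18 = -18

-18


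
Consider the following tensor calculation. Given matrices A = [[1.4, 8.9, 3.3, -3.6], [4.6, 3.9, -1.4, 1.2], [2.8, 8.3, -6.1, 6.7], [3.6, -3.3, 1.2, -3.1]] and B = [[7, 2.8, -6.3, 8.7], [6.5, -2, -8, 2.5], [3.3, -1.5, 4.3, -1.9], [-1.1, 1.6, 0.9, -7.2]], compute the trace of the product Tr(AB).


Tr(AB) = sum_i (AB)_{ii} where (AB)_{ii} = sum_k A_{ik} B_{ki}.
(AB)_{11} = 1.4*7 + 8.9*6.5 + 3.3*3.3 + -3.6*-1.1 = 82.5
(AB)_{22} = 4.6*2.8 + 3.9*-2 + -1.4*-1.5 + 1.2*1.6 = 9.1
(AB)_{33} = 2.8*-6.3 + 8.3*-8 + -6.1*4.3 + 6.7*0.9 = -104.24
(AB)_{44} = 3.6*8.7 + -3.3*2.5 + 1.2*-1.9 + -3.1*-7.2 = 43.11
Tr(AB) = 82.5 + 9.1 + -104.24 + 43.11 = 30.47

30.47


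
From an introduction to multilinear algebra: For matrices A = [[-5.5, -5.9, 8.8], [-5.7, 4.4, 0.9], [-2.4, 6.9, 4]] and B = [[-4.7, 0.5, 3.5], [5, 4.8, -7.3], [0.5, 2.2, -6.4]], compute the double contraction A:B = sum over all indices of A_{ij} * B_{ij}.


A:B = sum over all i,j of A_{ij} * B_{ij}.
Row 1: -5.5*-4.7=25.85, -5.9*0.5=-2.95, 8.8*3.5=30.8 => row sum = 53.7
Row 2: -5.7*5=-28.5, 4.4*4.8=21.12, 0.9*-7.3=-6.57 => row sum = -13.95
Row 3: -2.4*0.5=-1.2, 6.9*2.2=15.18, 4*-6.4=-25.6 => row sum = -11.62
Total = 53.7 + -13.95 + -11.62 = 28.13

28.13


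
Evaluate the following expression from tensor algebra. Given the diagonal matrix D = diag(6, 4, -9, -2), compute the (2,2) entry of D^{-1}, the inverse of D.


For a diagonal matrix, the inverse has entries (D^{-1})_{ii} = 1/d_{ii}.
The diagonal entries are: d_{11} = 6, d_{22} = 4, d_{33} = -9, d_{44} = -2
We need (D^{-1})_{22} = 1/d_{22} = 1/4 = 1/4

1/4


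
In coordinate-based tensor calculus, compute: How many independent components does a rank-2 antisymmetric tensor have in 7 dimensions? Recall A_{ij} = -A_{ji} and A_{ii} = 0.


An antisymmetric rank-2 tensor satisfies A_{ij} = -A_{ji}, so diagonal entries are zero.
The independent components are the upper-triangular entries: C(n, 2) = n(n-1)/2.
n = 7
C(7, 2) = 7 * 6 / 2 = 42 / 2 = 21

21


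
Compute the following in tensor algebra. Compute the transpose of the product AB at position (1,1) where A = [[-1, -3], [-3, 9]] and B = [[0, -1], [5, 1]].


(AB)^T_{ij} = (AB)_{ji} = sum_k A_{jk} B_{ki}.
For i=1, j=1 we need (AB)_{11}:
A_{11} * B_{11} = -1 * 0 = 0
A_{12} * B_{21} = -3 * 5 = -15
Sum = 0 + -15 = -15

-15


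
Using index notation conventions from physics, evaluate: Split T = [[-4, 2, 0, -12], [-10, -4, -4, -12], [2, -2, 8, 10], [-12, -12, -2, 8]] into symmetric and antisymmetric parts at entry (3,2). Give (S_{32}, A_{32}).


T_{32} = -2
T_{23} = -4
S_{32} = (-2 + -4)/2 = -6/2 = -3
A_{32} = (-2 - -4)/2 = 2/2 = 1
Check: S + A = -3 + 1 = -2 = T_{32}.

(-3, 1)


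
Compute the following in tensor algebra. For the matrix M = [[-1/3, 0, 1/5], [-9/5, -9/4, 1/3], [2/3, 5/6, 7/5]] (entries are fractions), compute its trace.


The trace is the sum of diagonal entries.
Diagonal: M[1,1] = -1/3, M[2,2] = -9/4, M[3,3] = 7/5
Tr(M) = -1/3 + -9/4 + 7/5
Computing step by step:
After adding M[1,1]: -1/3
After adding M[2,2]: -31/12
After adding M[3,3]: -71/60
Tr(M) = -71/60

-71/60


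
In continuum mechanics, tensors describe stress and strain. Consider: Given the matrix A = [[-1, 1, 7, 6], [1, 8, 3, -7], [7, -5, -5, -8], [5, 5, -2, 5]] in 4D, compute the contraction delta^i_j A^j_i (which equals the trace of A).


The contraction (trace) of a rank-2 tensor is the sum of its diagonal elements.
Diagonal entries: A[1,1] = -1, A[2,2] = 8, A[3,3] = -5, A[4,4] = 5
Tr(A) = -1 + 8 + -5 + 5 = 7

7


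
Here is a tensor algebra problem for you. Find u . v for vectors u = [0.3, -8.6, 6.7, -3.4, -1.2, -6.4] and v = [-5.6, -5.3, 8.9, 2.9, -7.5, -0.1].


The inner product u . v = sum of u_i * v_i.
Term-by-term: 0.3 * -5.6, -8.6 * -5.3, 6.7 * 8.9, -3.4 * 2.9, -1.2 * -7.5, -6.4 * -0.1
Products: -1.68, 45.58, 59.63, -9.86, 9, 0.64
Sum = -1.68 + 45.58 + 59.63 + -9.86 + 9 + 0.64 = 103.31

103.31


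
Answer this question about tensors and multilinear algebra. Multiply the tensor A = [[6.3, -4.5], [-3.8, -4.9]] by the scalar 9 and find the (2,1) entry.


Scalar multiplication: (cA)_{ij} = c * A_{ij}.
c = 9
A_{21} = -3.8
(cA)_{21} = 9 * -3.8 = -34.2

-34.2


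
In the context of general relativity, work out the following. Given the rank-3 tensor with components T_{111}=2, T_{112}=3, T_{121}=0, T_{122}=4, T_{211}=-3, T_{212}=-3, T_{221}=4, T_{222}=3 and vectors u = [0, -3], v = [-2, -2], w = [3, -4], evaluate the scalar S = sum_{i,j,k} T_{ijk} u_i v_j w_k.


S = sum over i,j,k of T_{ijk} u_i v_j w_k. Expanding all 8 terms:
T_{111}*u_1*v_1*w_1 = 2*0*-2*3 = 0  (running total: 0)
T_{112}*u_1*v_1*w_2 = 3*0*-2*-4 = 0  (running total: 0)
T_{121}*u_1*v_2*w_1 = 0*0*-2*3 = 0  (running total: 0)
T_{122}*u_1*v_2*w_2 = 4*0*-2*-4 = 0  (running total: 0)
T_{211}*u_2*v_1*w_1 = -3*-3*-2*3 = -54  (running total: -54)
T_{212}*u_2*v_1*w_2 = -3*-3*-2*-4 = 72  (running total: 18)
T_{221}*u_2*v_2*w_1 = 4*-3*-2*3 = 72  (running total: 90)
T_{222}*u_2*v_2*w_2 = 3*-3*-2*-4 = -72  (running total: 18)
S = 18

18


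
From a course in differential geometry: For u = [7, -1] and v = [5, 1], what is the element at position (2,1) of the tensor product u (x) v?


The outer product entry T_{ij} = u_i * v_j.
We need i=2, j=1.
u_2 = -1, v_1 = 5
T_{2,1} = -1 * 5 = -5

-5


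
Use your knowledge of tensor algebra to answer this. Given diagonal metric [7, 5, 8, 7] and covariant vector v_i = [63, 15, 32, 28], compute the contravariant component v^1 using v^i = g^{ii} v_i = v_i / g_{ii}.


To raise an index with a diagonal metric: v^i = v_i / g_{ii}.
For index 1: v_1 = 63, g_{11} = 7
v^1 = 63 / 7 = 9

9


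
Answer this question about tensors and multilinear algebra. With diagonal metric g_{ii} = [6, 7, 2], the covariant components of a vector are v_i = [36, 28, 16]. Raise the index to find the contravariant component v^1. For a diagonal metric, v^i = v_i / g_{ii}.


To raise an index with a diagonal metric: v^i = v_i / g_{ii}.
For index 1: v_1 = 36, g_{11} = 6
v^1 = 36 / 6 = 6

6


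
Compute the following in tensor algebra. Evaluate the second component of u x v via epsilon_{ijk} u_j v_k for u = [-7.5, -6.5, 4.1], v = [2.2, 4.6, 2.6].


(u x v)_2 = sum_{j,k} epsilon_{2jk} u_j v_k. Only permutations of (1,2,3) contribute; the two non-zero terms are:
eps_{213} u_1 v_3 = -1 * -7.5 * 2.6 = 19.5
eps_{231} u_3 v_1 = 1 * 4.1 * 2.2 = 9.02
(u x v)_2 = 28.52

28.52


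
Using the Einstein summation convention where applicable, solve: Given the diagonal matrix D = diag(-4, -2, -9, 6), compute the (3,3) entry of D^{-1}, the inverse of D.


For a diagonal matrix, the inverse has entries (D^{-1})_{ii} = 1/d_{ii}.
The diagonal entries are: d_{11} = -4, d_{22} = -2, d_{33} = -9, d_{44} = 6
We need (D^{-1})_{33} = 1/d_{33} = 1/-9 = -1/9

-1/9


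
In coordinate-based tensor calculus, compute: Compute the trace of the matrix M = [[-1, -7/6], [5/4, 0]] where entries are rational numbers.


The trace is the sum of diagonal entries.
Diagonal: M[1,1] = -1, M[2,2] = 0
Tr(M) = -1 + 0
Computing step by step:
After adding M[1,1]: -1
After adding M[2,2]: -1
Tr(M) = -1

-1


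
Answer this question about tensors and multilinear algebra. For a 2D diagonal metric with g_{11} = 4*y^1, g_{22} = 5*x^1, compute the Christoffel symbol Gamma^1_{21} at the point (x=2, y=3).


For a diagonal metric, Gamma^k_{ij} = (1/2) g^{kk} (dg_{ik}/dx_j + dg_{jk}/dx_i - dg_{ij}/dx_k).
The metric is diagonal, so g_{ab} = 0 for a != b.
At the given point: g_{11} = 12, g_{22} = 10
g^{11} = 1/12
dg_{21}/dx_1 = 0 (off-diagonal)
dg_{11}/dx_2 = dg_{11}/dx_2 = 4
dg_{21}/dx_1 = 0 (off-diagonal)
Numerator = 0 + 4 - 0 = 4
Gamma^1_{21} = 4 / (2 * 12) = 1/6

1/6


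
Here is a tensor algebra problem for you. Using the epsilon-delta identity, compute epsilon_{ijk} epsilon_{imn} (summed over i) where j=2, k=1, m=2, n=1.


Using the identity: epsilon_{ijk} epsilon_{imn} = delta_{jm} delta_{kn} - delta_{jn} delta_{km}.
delta_{22} = 1
delta_{11} = 1
delta_{21} = 0
delta_{12} = 0
Result = 1 * 1 - 0 * 0 = 1 - 0 = 1

1


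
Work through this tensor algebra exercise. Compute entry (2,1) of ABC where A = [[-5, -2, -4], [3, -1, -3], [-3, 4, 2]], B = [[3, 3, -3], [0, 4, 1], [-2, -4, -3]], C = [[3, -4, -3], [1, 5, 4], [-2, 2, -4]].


(ABC)_{21} = sum_m (AB)_{2m} C_{m1}. First compute row 2 of AB.
(AB)_{21} = 3*3 + -1*0 + -3*-2 = 15
(AB)_{22} = 3*3 + -1*4 + -3*-4 = 17
(AB)_{23} = 3*-3 + -1*1 + -3*-3 = -1
Now contract with column 1 of C:
(AB)_{21} * C_{11} = 15 * 3 = 45
(AB)_{22} * C_{21} = 17 * 1 = 17
(AB)_{23} * C_{31} = -1 * -2 = 2
(ABC)_{21} = 45 + 17 + 2 = 64

64


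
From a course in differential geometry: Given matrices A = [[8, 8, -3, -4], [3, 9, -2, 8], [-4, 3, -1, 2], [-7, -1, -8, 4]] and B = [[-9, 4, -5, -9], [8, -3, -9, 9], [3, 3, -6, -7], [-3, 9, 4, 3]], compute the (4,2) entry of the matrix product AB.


(AB)_{ij} = sum_k A_{ik} B_{kj}.
For i=4, j=2:
A_{41} * B_{12} = -7 * 4 = -28
A_{42} * B_{22} = -1 * -3 = 3
A_{43} * B_{32} = -8 * 3 = -24
A_{44} * B_{42} = 4 * 9 = 36
Sum = -28 + 3 + -24 + 36 = -13

-13


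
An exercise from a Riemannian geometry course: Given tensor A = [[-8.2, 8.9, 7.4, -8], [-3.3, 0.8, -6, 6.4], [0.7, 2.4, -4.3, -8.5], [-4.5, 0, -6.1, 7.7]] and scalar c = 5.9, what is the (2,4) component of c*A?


Scalar multiplication: (cA)_{ij} = c * A_{ij}.
c = 5.9
A_{24} = 6.4
(cA)_{24} = 5.9 * 6.4 = 37.76

37.76


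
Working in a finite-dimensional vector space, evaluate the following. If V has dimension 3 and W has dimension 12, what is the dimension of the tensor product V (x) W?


The dimension of a tensor product is the product of dimensions.
dim(V) = 3, dim(W) = 12
dim(V (x) W) = 3 * 12 = 36

36


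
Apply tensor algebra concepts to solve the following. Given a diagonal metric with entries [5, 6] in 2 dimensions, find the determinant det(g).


For a diagonal metric, the determinant is the product of diagonal entries.
Diagonal entries: 5, 6
det(g) = 5 * 6 = 30

30


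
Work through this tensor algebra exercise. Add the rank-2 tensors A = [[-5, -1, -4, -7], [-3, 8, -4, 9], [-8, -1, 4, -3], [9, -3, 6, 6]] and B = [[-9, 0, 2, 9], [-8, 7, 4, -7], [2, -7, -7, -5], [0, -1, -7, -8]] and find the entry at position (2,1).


Tensor addition is component-wise: (A + B)_{ij} = A_{ij} + B_{ij}.
A_{21} = -3
B_{21} = -8
(A + B)_{21} = -3 + -8 = -11

-11


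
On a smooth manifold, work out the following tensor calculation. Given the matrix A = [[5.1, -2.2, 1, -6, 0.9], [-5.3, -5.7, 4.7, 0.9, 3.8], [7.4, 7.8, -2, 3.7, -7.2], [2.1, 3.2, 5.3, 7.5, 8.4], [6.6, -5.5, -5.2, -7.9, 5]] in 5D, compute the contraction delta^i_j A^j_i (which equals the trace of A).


The contraction (trace) of a rank-2 tensor is the sum of its diagonal elements.
Diagonal entries: A[1,1] = 5.1, A[2,2] = -5.7, A[3,3] = -2, A[4,4] = 7.5, A[5,5] = 5
Tr(A) = 5.1 + -5.7 + -2 + 7.5 + 5 = 9.9

9.9


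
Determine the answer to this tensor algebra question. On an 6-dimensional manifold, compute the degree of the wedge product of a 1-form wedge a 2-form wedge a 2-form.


The degree of a wedge product is the sum of the degrees of the individual forms.
Degrees: 1, 2, 2
Total degree = 1 + 2 + 2 = 5

5


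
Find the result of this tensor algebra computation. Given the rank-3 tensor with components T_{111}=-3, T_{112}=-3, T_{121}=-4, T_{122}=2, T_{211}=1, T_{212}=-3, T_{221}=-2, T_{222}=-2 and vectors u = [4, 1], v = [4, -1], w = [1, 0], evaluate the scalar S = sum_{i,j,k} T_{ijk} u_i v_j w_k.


S = sum over i,j,k of T_{ijk} u_i v_j w_k. Expanding all 8 terms:
T_{111}*u_1*v_1*w_1 = -3*4*4*1 = -48  (running total: -48)
T_{112}*u_1*v_1*w_2 = -3*4*4*0 = 0  (running total: -48)
T_{121}*u_1*v_2*w_1 = -4*4*-1*1 = 16  (running total: -32)
T_{122}*u_1*v_2*w_2 = 2*4*-1*0 = 0  (running total: -32)
T_{211}*u_2*v_1*w_1 = 1*1*4*1 = 4  (running total: -28)
T_{212}*u_2*v_1*w_2 = -3*1*4*0 = 0  (running total: -28)
T_{221}*u_2*v_2*w_1 = -2*1*-1*1 = 2  (running total: -26)
T_{222}*u_2*v_2*w_2 = -2*1*-1*0 = 0  (running total: -26)
S = -26

-26


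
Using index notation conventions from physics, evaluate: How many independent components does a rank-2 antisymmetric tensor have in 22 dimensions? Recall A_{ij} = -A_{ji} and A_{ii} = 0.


An antisymmetric rank-2 tensor satisfies A_{ij} = -A_{ji}, so diagonal entries are zero.
The independent components are the upper-triangular entries: C(n, 2) = n(n-1)/2.
n = 22
C(22, 2) = 22 * 21 / 2 = 462 / 2 = 231

231


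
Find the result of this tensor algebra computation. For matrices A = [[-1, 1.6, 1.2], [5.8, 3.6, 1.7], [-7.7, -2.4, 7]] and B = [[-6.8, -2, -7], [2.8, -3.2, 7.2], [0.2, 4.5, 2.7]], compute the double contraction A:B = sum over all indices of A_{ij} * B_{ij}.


A:B = sum over all i,j of A_{ij} * B_{ij}.
Row 1: -1*-6.8=6.8, 1.6*-2=-3.2, 1.2*-7=-8.4 => row sum = -4.8
Row 2: 5.8*2.8=16.24, 3.6*-3.2=-11.52, 1.7*7.2=12.24 => row sum = 16.96
Row 3: -7.7*0.2=-1.54, -2.4*4.5=-10.8, 7*2.7=18.9 => row sum = 6.56
Total = -4.8 + 16.96 + 6.56 = 18.72

18.72


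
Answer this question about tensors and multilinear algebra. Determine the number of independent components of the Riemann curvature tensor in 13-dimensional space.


The Riemann tensor in d dimensions has d^2(d^2 - 1)/12 independent components.
d = 13, so d^2 = 169
d^2 - 1 = 168
d^2(d^2 - 1) = 169 * 168 = 28392
Divide by 12: 28392 / 12 = 2366

2366


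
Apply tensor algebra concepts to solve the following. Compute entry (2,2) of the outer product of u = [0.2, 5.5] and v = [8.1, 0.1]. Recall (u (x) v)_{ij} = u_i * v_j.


The outer product entry T_{ij} = u_i * v_j.
We need i=2, j=2.
u_2 = 5.5, v_2 = 0.1
T_{2,2} = 5.5 * 0.1 = 0.55

0.55


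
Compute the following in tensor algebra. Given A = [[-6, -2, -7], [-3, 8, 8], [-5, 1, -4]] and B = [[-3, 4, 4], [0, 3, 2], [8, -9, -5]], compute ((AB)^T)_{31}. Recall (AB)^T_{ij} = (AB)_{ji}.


(AB)^T_{ij} = (AB)_{ji} = sum_k A_{jk} B_{ki}.
For i=3, j=1 we need (AB)_{13}:
A_{11} * B_{13} = -6 * 4 = -24
A_{12} * B_{23} = -2 * 2 = -4
A_{13} * B_{33} = -7 * -5 = 35
Sum = -24 + -4 + 35 = 7

7


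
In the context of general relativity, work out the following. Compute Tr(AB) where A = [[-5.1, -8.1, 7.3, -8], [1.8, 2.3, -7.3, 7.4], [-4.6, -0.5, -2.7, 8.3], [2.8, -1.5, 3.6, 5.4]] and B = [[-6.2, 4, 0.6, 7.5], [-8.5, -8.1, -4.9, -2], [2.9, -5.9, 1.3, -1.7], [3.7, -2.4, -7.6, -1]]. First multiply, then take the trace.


Tr(AB) = sum_i (AB)_{ii} where (AB)_{ii} = sum_k A_{ik} B_{ki}.
(AB)_{11} = -5.1*-6.2 + -8.1*-8.5 + 7.3*2.9 + -8*3.7 = 92.04
(AB)_{22} = 1.8*4 + 2.3*-8.1 + -7.3*-5.9 + 7.4*-2.4 = 13.88
(AB)_{33} = -4.6*0.6 + -0.5*-4.9 + -2.7*1.3 + 8.3*-7.6 = -66.9
(AB)_{44} = 2.8*7.5 + -1.5*-2 + 3.6*-1.7 + 5.4*-1 = 12.48
Tr(AB) = 92.04 + 13.88 + -66.9 + 12.48 = 51.5

51.5


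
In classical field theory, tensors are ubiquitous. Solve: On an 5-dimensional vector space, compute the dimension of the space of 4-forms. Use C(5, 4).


The dimension of the space of p-forms on an n-dimensional space is C(n, p).
n = 5, p = 4
C(5, 4) = 5! / (4! * 1!) = 5

5


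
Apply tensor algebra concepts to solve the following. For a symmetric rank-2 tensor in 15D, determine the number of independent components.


A symmetric rank-2 tensor in d dimensions has d(d+1)/2 independent components.
d = 15
d(d+1)/2 = 15 * 16 / 2 = 240 / 2 = 120

120


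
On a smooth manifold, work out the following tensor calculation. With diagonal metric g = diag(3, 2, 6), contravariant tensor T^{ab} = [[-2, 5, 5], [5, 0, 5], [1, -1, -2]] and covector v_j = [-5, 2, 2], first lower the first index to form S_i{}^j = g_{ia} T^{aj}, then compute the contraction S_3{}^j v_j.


Step 1: lower the first index. For a diagonal metric, g_{ia} T^{aj} = g_{ii} T^{ij} (no sum on i).
g_{33} = 6
S_3{}^1 = 6 * T^{31} = 6 * 1 = 6
S_3{}^2 = 6 * T^{32} = 6 * -1 = -6
S_3{}^3 = 6 * T^{33} = 6 * -2 = -12
Step 2: contract S_3{}^j with v_j.
S_3{}^1 * v_1 = 6 * -5 = -30
S_3{}^2 * v_2 = -6 * 2 = -12
S_3{}^3 * v_3 = -12 * 2 = -24
Result = -30 + -12 + -24 = -66

-66


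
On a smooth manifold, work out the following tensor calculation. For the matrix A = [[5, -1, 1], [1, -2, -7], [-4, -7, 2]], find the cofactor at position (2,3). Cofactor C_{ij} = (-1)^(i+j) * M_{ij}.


To find cofactor C_{23}, delete row 2 and column 3.
The resulting 2x2 submatrix is: [[5, -1], [-4, -7]]
Minor M_{23} = 5*-7 - -1*-4
  = -35 - 4 = -39
Sign = (-1)^(2+3) = (-1)^5 = -1
Cofactor C_{23} = -1 * -39 = 39

39


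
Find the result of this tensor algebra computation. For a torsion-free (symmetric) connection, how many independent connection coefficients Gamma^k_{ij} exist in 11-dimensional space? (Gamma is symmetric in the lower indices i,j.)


Christoffel symbols Gamma^k_{ij} are symmetric in i,j, so there are d * d(d+1)/2 independent symbols.
d = 11
d(d+1)/2 = 11 * 12 / 2 = 66
Total = 11 * 66 = 726

726


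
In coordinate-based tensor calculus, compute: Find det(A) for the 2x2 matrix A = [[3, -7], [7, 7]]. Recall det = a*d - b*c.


For a 2x2 matrix [[a, b], [c, d]], det = a*d - b*c.
a = 3, b = -7, c = 7, d = 7
a*d = 3 * 7 = 21
b*c = -7 * 7 = -49
det = 21 - -49 = 70

70


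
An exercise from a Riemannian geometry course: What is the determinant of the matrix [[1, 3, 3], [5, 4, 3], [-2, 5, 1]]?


Expanding along the first row, det(A) = a11*M_11 - a12*M_12 + a13*M_13, where M_1j is the (1,j) minor.
Minor M_11 = 4*1 - 3*5 = -11
Minor M_12 = 5*1 - 3*-2 = 11
Minor M_13 = 5*5 - 4*-2 = 33
det = 1*(-11) - 3*(11) + 3*(33)
    = -11 - 33 + 99
    = 55

55


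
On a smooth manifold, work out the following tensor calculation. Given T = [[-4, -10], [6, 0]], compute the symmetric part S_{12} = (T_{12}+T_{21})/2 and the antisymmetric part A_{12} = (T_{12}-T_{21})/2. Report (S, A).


T_{12} = -10
T_{21} = 6
S_{12} = (-10 + 6)/2 = -4/2 = -2
A_{12} = (-10 - 6)/2 = -16/2 = -8
Check: S + A = -2 + -8 = -10 = T_{12}.

(-2, -8)


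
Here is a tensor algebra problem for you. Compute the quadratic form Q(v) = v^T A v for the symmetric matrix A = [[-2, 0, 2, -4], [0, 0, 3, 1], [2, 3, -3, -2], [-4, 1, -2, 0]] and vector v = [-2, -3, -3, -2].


First compute Av:
(Av)_1 = -2*-2 + 0*-3 + 2*-3 + -4*-2 = 6
(Av)_2 = 0*-2 + 0*-3 + 3*-3 + 1*-2 = -11
(Av)_3 = 2*-2 + 3*-3 + -3*-3 + -2*-2 = 0
(Av)_4 = -4*-2 + 1*-3 + -2*-3 + 0*-2 = 11
Av = [6, -11, 0, 11]
Then v^T (Av) = -2*6 + -3*-11 + -3*0 + -2*11
= -12 + 33 + 0 + -22 = -1

-1


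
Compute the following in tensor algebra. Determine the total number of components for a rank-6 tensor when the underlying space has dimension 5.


The number of components of a rank-r tensor in d dimensions is d^r.
Here d = 5 and r = 6.
5^6 = 15625

15625


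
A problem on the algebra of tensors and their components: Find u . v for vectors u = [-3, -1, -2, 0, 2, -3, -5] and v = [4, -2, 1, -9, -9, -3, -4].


The inner product u . v = sum of u_i * v_i.
Term-by-term: -3 * 4, -1 * -2, -2 * 1, 0 * -9, 2 * -9, -3 * -3, -5 * -4
Products: -12, 2, -2, 0, -18, 9, 20
Sum = -12 + 2 + -2 + 0 + -18 + 9 + 20 = -1

-1


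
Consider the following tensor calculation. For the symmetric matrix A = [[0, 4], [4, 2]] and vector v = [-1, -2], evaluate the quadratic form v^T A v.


First compute Av:
(Av)_1 = 0*-1 + 4*-2 = -8
(Av)_2 = 4*-1 + 2*-2 = -8
Av = [-8, -8]
Then v^T (Av) = -1*-8 + -2*-8
= 8 + 16 = 24

24


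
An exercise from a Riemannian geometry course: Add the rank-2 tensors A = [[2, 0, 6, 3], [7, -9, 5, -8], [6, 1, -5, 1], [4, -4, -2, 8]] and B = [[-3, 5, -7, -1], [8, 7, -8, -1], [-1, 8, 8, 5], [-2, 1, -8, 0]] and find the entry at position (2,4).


Tensor addition is component-wise: (A + B)_{ij} = A_{ij} + B_{ij}.
A_{24} = -8
B_{24} = -1
(A + B)_{24} = -8 + -1 = -9

-9


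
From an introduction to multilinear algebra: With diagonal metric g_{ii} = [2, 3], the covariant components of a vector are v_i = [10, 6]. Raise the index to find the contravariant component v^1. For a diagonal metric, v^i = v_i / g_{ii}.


To raise an index with a diagonal metric: v^i = v_i / g_{ii}.
For index 1: v_1 = 10, g_{11} = 2
v^1 = 10 / 2 = 5

5


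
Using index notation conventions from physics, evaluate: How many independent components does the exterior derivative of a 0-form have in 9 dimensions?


The exterior derivative of a p-form is a (p+1)-form.
Its number of independent components is C(n, p+1).
n = 9, p+1 = 1
C(9, 1) = 9

9


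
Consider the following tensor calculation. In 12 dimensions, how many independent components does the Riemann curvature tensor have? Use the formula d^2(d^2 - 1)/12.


The Riemann tensor in d dimensions has d^2(d^2 - 1)/12 independent components.
d = 12, so d^2 = 144
d^2 - 1 = 143
d^2(d^2 - 1) = 144 * 143 = 20592
Divide by 12: 20592 / 12 = 1716

1716


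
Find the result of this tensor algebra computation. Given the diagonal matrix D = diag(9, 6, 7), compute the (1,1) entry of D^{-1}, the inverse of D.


For a diagonal matrix, the inverse has entries (D^{-1})_{ii} = 1/d_{ii}.
The diagonal entries are: d_{11} = 9, d_{22} = 6, d_{33} = 7
We need (D^{-1})_{11} = 1/d_{11} = 1/9 = 1/9

1/9


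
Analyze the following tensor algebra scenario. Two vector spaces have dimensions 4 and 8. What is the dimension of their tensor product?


The dimension of a tensor product is the product of dimensions.
dim(V) = 4, dim(W) = 8
dim(V (x) W) = 4 * 8 = 32

32


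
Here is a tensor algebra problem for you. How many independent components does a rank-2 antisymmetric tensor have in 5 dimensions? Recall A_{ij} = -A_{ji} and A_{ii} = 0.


An antisymmetric rank-2 tensor satisfies A_{ij} = -A_{ji}, so diagonal entries are zero.
The independent components are the upper-triangular entries: C(n, 2) = n(n-1)/2.
n = 5
C(5, 2) = 5 * 4 / 2 = 20 / 2 = 10

10


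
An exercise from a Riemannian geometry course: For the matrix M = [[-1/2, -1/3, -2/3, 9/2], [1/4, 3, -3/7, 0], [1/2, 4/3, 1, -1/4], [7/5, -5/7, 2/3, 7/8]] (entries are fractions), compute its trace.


The trace is the sum of diagonal entries.
Diagonal: M[1,1] = -1/2, M[2,2] = 3, M[3,3] = 1, M[4,4] = 7/8
Tr(M) = -1/2 + 3 + 1 + 7/8
Computing step by step:
After adding M[1,1]: -1/2
After adding M[2,2]: 5/2
After adding M[3,3]: 7/2
After adding M[4,4]: 35/8
Tr(M) = 35/8

35/8


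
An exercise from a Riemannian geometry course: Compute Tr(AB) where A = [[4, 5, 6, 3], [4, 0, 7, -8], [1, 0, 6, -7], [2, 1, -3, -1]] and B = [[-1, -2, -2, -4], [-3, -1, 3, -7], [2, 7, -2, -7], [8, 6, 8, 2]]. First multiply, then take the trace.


Tr(AB) = sum_i (AB)_{ii} where (AB)_{ii} = sum_k A_{ik} B_{ki}.
(AB)_{11} = 4*-1 + 5*-3 + 6*2 + 3*8 = 17
(AB)_{22} = 4*-2 + 0*-1 + 7*7 + -8*6 = -7
(AB)_{33} = 1*-2 + 0*3 + 6*-2 + -7*8 = -70
(AB)_{44} = 2*-4 + 1*-7 + -3*-7 + -1*2 = 4
Tr(AB) = 17 + -7 + -70 + 4 = -56

-56


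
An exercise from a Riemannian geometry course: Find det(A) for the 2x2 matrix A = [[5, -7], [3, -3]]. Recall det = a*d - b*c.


For a 2x2 matrix [[a, b], [c, d]], det = a*d - b*c.
a = 5, b = -7, c = 3, d = -3
a*d = 5 * -3 = -15
b*c = -7 * 3 = -21
det = -15 - -21 = 6

6


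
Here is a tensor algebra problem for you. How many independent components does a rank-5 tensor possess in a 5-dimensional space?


The number of components of a rank-r tensor in d dimensions is d^r.
Here d = 5 and r = 5.
5^5 = 3125

3125


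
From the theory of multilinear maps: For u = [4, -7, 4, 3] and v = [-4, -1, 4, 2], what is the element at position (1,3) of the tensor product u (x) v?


The outer product entry T_{ij} = u_i * v_j.
We need i=1, j=3.
u_1 = 4, v_3 = 4
T_{1,3} = 4 * 4 = 16

16


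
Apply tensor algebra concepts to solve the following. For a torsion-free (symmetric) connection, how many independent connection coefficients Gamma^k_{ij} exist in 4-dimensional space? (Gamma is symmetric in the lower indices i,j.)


Christoffel symbols Gamma^k_{ij} are symmetric in i,j, so there are d * d(d+1)/2 independent symbols.
d = 4
d(d+1)/2 = 4 * 5 / 2 = 10
Total = 4 * 10 = 40

40


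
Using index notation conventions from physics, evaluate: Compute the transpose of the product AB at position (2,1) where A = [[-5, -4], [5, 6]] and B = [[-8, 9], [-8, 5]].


(AB)^T_{ij} = (AB)_{ji} = sum_k A_{jk} B_{ki}.
For i=2, j=1 we need (AB)_{12}:
A_{11} * B_{12} = -5 * 9 = -45
A_{12} * B_{22} = -4 * 5 = -20
Sum = -45 + -20 = -65

-65


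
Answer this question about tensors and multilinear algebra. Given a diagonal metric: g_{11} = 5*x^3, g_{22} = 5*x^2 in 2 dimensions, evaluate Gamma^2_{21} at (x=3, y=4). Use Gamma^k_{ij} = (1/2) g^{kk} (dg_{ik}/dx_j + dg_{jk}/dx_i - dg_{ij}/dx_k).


For a diagonal metric, Gamma^k_{ij} = (1/2) g^{kk} (dg_{ik}/dx_j + dg_{jk}/dx_i - dg_{ij}/dx_k).
The metric is diagonal, so g_{ab} = 0 for a != b.
At the given point: g_{11} = 135, g_{22} = 45
g^{22} = 1/45
dg_{22}/dx_1 = dg_{22}/dx_1 = 30
dg_{12}/dx_2 = 0 (off-diagonal)
dg_{21}/dx_2 = 0 (off-diagonal)
Numerator = 30 + 0 - 0 = 30
Gamma^2_{21} = 30 / (2 * 45) = 1/3

1/3


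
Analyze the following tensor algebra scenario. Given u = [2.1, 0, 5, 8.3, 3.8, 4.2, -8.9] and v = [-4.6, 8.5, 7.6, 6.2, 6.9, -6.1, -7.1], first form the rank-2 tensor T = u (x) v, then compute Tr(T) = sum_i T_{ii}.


The outer product gives T_{ij} = u_i v_j.
The trace (contraction) is Tr(T) = sum_i T_{ii} = sum_i u_i v_i.
Diagonal entries:
T_{11} = u_1 * v_1 = 2.1 * -4.6 = -9.66
T_{22} = u_2 * v_2 = 0 * 8.5 = 0
T_{33} = u_3 * v_3 = 5 * 7.6 = 38
T_{44} = u_4 * v_4 = 8.3 * 6.2 = 51.46
T_{55} = u_5 * v_5 = 3.8 * 6.9 = 26.22
T_{66} = u_6 * v_6 = 4.2 * -6.1 = -25.62
T_{77} = u_7 * v_7 = -8.9 * -7.1 = 63.19
Tr(T) = -9.66 + 0 + 38 + 51.46 + 26.22 + -25.62 + 63.19 = 143.59

143.59


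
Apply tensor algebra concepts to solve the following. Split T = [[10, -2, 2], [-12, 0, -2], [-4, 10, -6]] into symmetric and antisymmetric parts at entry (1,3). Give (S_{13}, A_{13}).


T_{13} = 2
T_{31} = -4
S_{13} = (2 + -4)/2 = -2/2 = -1
A_{13} = (2 - -4)/2 = 6/2 = 3
Check: S + A = -1 + 3 = 2 = T_{13}.

(-1, 3)


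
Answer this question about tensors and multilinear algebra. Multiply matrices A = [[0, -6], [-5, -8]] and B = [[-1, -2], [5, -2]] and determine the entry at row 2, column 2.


(AB)_{ij} = sum_k A_{ik} B_{kj}.
For i=2, j=2:
A_{21} * B_{12} = -5 * -2 = 10
A_{22} * B_{22} = -8 * -2 = 16
Sum = 10 + 16 = 26

26


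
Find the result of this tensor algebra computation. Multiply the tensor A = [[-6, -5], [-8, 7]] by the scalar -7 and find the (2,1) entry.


Scalar multiplication: (cA)_{ij} = c * A_{ij}.
c = -7
A_{21} = -8
(cA)_{21} = -7 * -8 = 56

56


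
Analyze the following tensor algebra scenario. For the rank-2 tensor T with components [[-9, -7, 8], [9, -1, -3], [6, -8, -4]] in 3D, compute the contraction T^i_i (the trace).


The contraction (trace) of a rank-2 tensor is the sum of its diagonal elements.
Diagonal entries: A[1,1] = -9, A[2,2] = -1, A[3,3] = -4
Tr(A) = -9 + -1 + -4 = -14

-14


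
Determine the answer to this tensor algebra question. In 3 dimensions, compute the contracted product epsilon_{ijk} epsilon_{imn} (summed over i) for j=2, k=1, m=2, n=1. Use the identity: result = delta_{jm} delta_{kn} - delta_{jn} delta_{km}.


Using the identity: epsilon_{ijk} epsilon_{imn} = delta_{jm} delta_{kn} - delta_{jn} delta_{km}.
delta_{22} = 1
delta_{11} = 1
delta_{21} = 0
delta_{12} = 0
Result = 1 * 1 - 0 * 0 = 1 - 0 = 1

1


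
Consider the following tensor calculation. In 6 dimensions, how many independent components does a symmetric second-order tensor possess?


A symmetric rank-2 tensor in d dimensions has d(d+1)/2 independent components.
d = 6
d(d+1)/2 = 6 * 7 / 2 = 42 / 2 = 21

21


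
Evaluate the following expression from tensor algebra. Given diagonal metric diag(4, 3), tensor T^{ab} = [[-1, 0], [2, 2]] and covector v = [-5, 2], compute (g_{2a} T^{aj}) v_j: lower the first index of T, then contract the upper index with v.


Step 1: lower the first index. For a diagonal metric, g_{ia} T^{aj} = g_{ii} T^{ij} (no sum on i).
g_{22} = 3
S_2{}^1 = 3 * T^{21} = 3 * 2 = 6
S_2{}^2 = 3 * T^{22} = 3 * 2 = 6
Step 2: contract S_2{}^j with v_j.
S_2{}^1 * v_1 = 6 * -5 = -30
S_2{}^2 * v_2 = 6 * 2 = 12
Result = -30 + 12 = -18

-18


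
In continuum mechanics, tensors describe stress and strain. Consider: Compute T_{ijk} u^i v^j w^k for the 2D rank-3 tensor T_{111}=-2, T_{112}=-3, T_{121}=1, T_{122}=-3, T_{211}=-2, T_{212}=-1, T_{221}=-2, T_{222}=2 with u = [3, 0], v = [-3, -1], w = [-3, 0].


S = sum over i,j,k of T_{ijk} u_i v_j w_k. Expanding all 8 terms:
T_{111}*u_1*v_1*w_1 = -2*3*-3*-3 = -54  (running total: -54)
T_{112}*u_1*v_1*w_2 = -3*3*-3*0 = 0  (running total: -54)
T_{121}*u_1*v_2*w_1 = 1*3*-1*-3 = 9  (running total: -45)
T_{122}*u_1*v_2*w_2 = -3*3*-1*0 = 0  (running total: -45)
T_{211}*u_2*v_1*w_1 = -2*0*-3*-3 = 0  (running total: -45)
T_{212}*u_2*v_1*w_2 = -1*0*-3*0 = 0  (running total: -45)
T_{221}*u_2*v_2*w_1 = -2*0*-1*-3 = 0  (running total: -45)
T_{222}*u_2*v_2*w_2 = 2*0*-1*0 = 0  (running total: -45)
S = -45

-45


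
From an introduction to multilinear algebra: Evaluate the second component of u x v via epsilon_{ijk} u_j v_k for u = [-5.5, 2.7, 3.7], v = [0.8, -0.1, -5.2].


(u x v)_2 = sum_{j,k} epsilon_{2jk} u_j v_k. Only permutations of (1,2,3) contribute; the two non-zero terms are:
eps_{213} u_1 v_3 = -1 * -5.5 * -5.2 = -28.6
eps_{231} u_3 v_1 = 1 * 3.7 * 0.8 = 2.96
(u x v)_2 = -25.64

-25.64


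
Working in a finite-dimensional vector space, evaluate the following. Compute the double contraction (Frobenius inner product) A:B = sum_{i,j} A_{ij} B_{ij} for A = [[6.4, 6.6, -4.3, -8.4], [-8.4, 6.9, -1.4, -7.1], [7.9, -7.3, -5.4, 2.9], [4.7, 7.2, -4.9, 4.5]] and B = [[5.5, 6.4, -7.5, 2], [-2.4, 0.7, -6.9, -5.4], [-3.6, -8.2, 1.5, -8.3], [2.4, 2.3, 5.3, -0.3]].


A:B = sum over all i,j of A_{ij} * B_{ij}.
Row 1: 6.4*5.5=35.2, 6.6*6.4=42.24, -4.3*-7.5=32.25, -8.4*2=-16.8 => row sum = 92.89
Row 2: -8.4*-2.4=20.16, 6.9*0.7=4.83, -1.4*-6.9=9.66, -7.1*-5.4=38.34 => row sum = 72.99
Row 3: 7.9*-3.6=-28.44, -7.3*-8.2=59.86, -5.4*1.5=-8.1, 2.9*-8.3=-24.07 => row sum = -0.75
Row 4: 4.7*2.4=11.28, 7.2*2.3=16.56, -4.9*5.3=-25.97, 4.5*-0.3=-1.35 => row sum = 0.52
Total = 92.89 + 72.99 + -0.75 + 0.52 = 165.65

165.65


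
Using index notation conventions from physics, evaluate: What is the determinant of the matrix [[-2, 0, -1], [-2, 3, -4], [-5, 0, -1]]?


Expanding along the first row, det(A) = a11*M_11 - a12*M_12 + a13*M_13, where M_1j is the (1,j) minor.
Minor M_11 = 3*-1 - -4*0 = -3
Minor M_12 = -2*-1 - -4*-5 = -18
Minor M_13 = -2*0 - 3*-5 = 15
det = -2*(-3) - 0*(-18) + -1*(15)
    = 6 - 0 + -15
    = -9

-9


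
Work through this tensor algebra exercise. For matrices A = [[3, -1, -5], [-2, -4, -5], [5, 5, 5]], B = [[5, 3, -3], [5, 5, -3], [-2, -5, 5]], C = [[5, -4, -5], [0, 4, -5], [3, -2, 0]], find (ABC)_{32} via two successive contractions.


(ABC)_{32} = sum_m (AB)_{3m} C_{m2}. First compute row 3 of AB.
(AB)_{31} = 5*5 + 5*5 + 5*-2 = 40
(AB)_{32} = 5*3 + 5*5 + 5*-5 = 15
(AB)_{33} = 5*-3 + 5*-3 + 5*5 = -5
Now contract with column 2 of C:
(AB)_{31} * C_{12} = 40 * -4 = -160
(AB)_{32} * C_{22} = 15 * 4 = 60
(AB)_{33} * C_{32} = -5 * -2 = 10
(ABC)_{32} = -160 + 60 + 10 = -90

-90


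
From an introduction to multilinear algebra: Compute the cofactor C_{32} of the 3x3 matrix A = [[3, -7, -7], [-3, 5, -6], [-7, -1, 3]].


To find cofactor C_{32}, delete row 3 and column 2.
The resulting 2x2 submatrix is: [[3, -7], [-3, -6]]
Minor M_{32} = 3*-6 - -7*-3
  = -18 - 21 = -39
Sign = (-1)^(3+2) = (-1)^5 = -1
Cofactor C_{32} = -1 * -39 = 39

39


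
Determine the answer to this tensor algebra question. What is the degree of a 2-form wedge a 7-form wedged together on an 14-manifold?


The degree of a wedge product is the sum of the degrees of the individual forms.
Degrees: 2, 7
Total degree = 2 + 7 = 9

9


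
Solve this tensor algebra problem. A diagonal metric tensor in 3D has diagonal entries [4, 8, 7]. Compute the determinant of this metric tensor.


For a diagonal metric, the determinant is the product of diagonal entries.
Diagonal entries: 4, 8, 7
det(g) = 4 * 8 * 7 = 224

224


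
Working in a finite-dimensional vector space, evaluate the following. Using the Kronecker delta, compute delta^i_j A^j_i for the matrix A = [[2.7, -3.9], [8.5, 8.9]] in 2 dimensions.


The contraction (trace) of a rank-2 tensor is the sum of its diagonal elements.
Diagonal entries: A[1,1] = 2.7, A[2,2] = 8.9
Tr(A) = 2.7 + 8.9 = 11.6

11.6
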